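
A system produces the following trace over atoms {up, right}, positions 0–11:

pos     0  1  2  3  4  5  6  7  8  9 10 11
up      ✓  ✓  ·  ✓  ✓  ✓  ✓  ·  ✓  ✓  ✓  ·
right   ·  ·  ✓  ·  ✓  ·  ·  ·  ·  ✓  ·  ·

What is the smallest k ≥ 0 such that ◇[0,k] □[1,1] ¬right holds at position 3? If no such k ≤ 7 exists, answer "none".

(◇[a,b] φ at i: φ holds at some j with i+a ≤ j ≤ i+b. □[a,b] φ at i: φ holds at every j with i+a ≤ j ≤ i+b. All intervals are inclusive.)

1

Scan j = 3,4,… for □[1,1] ¬right:
  j=3: fails
  j=4: holds
First hit at j=4, so smallest k = 4-3 = 1.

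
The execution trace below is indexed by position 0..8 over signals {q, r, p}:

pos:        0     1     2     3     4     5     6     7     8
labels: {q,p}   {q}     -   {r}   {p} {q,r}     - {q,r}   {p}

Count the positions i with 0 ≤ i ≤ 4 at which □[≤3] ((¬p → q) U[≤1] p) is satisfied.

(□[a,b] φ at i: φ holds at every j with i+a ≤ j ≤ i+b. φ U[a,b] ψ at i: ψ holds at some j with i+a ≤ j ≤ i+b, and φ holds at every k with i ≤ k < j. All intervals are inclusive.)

0

Evaluate at each i in [0,4]:
  i=0: ✗ (fails at j=1)
  i=1: ✗ (fails at j=1)
  i=2: ✗ (fails at j=2)
  i=3: ✗ (fails at j=3)
  i=4: ✗ (fails at j=5)
Positions where it holds: {} → 0.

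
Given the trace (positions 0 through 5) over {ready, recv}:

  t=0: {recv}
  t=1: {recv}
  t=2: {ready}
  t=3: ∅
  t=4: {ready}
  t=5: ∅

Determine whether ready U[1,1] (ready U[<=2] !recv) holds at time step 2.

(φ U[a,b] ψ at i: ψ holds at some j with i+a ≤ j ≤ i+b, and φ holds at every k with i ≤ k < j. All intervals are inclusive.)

Yes

Need some j in [3,3] with (ready U[<=2] !recv), and ready at every k in [2,j-1].
  j=3: (ready U[<=2] !recv) holds; ready holds at every k in [2,2] → satisfied.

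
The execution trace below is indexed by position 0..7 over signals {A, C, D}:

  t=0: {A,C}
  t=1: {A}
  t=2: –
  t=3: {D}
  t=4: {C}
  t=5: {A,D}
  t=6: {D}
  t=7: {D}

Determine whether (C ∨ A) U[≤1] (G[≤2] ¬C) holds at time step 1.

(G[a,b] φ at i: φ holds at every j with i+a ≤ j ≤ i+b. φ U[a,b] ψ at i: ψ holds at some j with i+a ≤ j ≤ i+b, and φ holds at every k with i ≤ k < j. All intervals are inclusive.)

True

Need some j in [1,2] with G[≤2] ¬C, and (C ∨ A) at every k in [1,j-1].
  j=1: G[≤2] ¬C holds; no prefix to check → satisfied.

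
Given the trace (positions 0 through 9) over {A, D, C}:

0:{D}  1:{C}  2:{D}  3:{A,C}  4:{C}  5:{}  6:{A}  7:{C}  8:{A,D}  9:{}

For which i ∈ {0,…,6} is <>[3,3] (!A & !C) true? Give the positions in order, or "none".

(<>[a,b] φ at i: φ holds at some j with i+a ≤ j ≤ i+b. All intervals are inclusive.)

Evaluate at each i in [0,6]:
  i=0: ✗ (none in [3,3])
  i=1: ✗ (none in [4,4])
  i=2: ✓ (witness j=5)
  i=3: ✗ (none in [6,6])
  i=4: ✗ (none in [7,7])
  i=5: ✗ (none in [8,8])
  i=6: ✓ (witness j=9)

2, 6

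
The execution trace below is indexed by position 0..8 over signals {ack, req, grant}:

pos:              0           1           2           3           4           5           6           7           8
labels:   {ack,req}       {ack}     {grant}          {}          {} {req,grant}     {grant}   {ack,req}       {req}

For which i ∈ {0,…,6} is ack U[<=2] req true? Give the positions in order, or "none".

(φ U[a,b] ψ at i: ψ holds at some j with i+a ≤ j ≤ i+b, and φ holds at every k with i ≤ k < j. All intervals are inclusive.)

Evaluate at each i in [0,6]:
  i=0: ✓ (rhs at j=0)
  i=1: ✗ (no rhs in [1,3])
  i=2: ✗ (no rhs in [2,4])
  i=3: ✗ (lhs fails at k=3 before rhs at j=5)
  i=4: ✗ (lhs fails at k=4 before rhs at j=5)
  i=5: ✓ (rhs at j=5)
  i=6: ✗ (lhs fails at k=6 before rhs at j=7)

0, 5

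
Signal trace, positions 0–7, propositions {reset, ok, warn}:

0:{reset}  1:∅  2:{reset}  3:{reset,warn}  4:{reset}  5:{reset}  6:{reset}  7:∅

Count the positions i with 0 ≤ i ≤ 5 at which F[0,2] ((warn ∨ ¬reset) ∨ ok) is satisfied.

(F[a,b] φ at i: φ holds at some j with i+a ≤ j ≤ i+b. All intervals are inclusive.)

Evaluate at each i in [0,5]:
  i=0: ✓ (witness j=1)
  i=1: ✓ (witness j=1)
  i=2: ✓ (witness j=3)
  i=3: ✓ (witness j=3)
  i=4: ✗ (none in [4,6])
  i=5: ✓ (witness j=7)
Positions where it holds: {0, 1, 2, 3, 5} → 5.

5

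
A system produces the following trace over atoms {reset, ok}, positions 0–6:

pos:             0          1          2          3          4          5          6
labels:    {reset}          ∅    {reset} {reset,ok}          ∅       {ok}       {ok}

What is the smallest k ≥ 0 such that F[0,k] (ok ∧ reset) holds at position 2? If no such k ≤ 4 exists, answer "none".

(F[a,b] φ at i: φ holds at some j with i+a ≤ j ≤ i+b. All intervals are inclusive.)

Scan j = 2,3,… for (ok ∧ reset):
  j=2: fails
  j=3: holds
First hit at j=3, so smallest k = 3-2 = 1.

1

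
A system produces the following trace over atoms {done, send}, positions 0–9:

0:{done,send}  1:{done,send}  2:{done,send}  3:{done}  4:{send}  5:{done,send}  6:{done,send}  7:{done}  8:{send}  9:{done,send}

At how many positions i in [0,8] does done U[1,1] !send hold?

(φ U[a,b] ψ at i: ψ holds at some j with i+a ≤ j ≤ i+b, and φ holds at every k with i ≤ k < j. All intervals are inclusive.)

Evaluate at each i in [0,8]:
  i=0: ✗ (no rhs in [1,1])
  i=1: ✗ (no rhs in [2,2])
  i=2: ✓ (rhs at j=3; lhs holds on [2,2])
  i=3: ✗ (no rhs in [4,4])
  i=4: ✗ (no rhs in [5,5])
  i=5: ✗ (no rhs in [6,6])
  i=6: ✓ (rhs at j=7; lhs holds on [6,6])
  i=7: ✗ (no rhs in [8,8])
  i=8: ✗ (no rhs in [9,9])
Positions where it holds: {2, 6} → 2.

2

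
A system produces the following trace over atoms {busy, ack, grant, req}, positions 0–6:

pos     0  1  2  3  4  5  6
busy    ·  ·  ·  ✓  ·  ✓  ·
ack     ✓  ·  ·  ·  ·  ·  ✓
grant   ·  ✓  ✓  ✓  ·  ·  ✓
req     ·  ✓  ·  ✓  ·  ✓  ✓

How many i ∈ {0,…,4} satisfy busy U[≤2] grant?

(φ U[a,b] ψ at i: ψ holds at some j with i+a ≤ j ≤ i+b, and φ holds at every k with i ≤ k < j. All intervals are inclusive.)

3

Evaluate at each i in [0,4]:
  i=0: ✗ (lhs fails at k=0 before rhs at j=1)
  i=1: ✓ (rhs at j=1)
  i=2: ✓ (rhs at j=2)
  i=3: ✓ (rhs at j=3)
  i=4: ✗ (lhs fails at k=4 before rhs at j=6)
Positions where it holds: {1, 2, 3} → 3.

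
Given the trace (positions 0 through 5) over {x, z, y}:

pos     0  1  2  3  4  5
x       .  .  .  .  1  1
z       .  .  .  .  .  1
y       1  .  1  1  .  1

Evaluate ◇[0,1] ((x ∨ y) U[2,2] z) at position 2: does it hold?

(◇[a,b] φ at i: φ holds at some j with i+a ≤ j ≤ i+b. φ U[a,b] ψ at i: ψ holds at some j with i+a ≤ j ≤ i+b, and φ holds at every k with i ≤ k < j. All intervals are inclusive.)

Check ((x ∨ y) U[2,2] z) at each j in [2,3]:
  j=2: fails
  j=3: holds
Found at j=3 → formula holds.

Yes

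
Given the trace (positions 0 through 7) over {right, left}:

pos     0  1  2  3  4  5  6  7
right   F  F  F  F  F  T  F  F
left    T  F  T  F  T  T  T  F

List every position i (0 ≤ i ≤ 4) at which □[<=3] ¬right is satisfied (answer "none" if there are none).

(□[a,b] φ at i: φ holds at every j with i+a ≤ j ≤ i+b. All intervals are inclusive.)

Evaluate at each i in [0,4]:
  i=0: ✓ (all of [0,3])
  i=1: ✓ (all of [1,4])
  i=2: ✗ (fails at j=5)
  i=3: ✗ (fails at j=5)
  i=4: ✗ (fails at j=5)

0, 1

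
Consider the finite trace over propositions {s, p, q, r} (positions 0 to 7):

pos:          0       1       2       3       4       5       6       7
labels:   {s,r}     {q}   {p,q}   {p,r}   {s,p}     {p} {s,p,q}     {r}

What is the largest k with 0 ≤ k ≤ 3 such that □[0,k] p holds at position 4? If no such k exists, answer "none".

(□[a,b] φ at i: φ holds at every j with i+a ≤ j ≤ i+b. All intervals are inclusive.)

p must hold from j=4 onward; find where it first fails.
  j=4: holds
  j=5: holds
  j=6: holds
  j=7: fails
Holds on [4,6], so largest k = 2.

2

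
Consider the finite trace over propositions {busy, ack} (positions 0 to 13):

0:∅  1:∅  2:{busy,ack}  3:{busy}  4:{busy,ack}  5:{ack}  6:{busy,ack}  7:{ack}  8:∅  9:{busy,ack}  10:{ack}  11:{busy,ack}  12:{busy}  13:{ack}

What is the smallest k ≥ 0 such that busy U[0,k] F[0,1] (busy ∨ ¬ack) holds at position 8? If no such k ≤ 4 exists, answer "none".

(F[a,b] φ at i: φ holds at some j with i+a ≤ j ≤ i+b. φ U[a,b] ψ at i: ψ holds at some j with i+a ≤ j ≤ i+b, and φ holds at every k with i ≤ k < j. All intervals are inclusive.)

Need earliest j ≥ 8 with F[0,1] (busy ∨ ¬ack), and busy at every k in [8,j-1].
  j=8: rhs holds (empty prefix). k = 0.

0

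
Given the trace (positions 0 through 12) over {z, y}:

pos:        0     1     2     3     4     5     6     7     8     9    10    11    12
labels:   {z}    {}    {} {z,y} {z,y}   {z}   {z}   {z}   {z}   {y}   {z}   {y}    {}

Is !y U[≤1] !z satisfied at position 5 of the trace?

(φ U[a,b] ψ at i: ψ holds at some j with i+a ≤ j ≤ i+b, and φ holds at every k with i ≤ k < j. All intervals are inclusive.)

Need some j in [5,6] with !z, and !y at every k in [5,j-1].
  j=5: !z false.
  j=6: !z false.
No j in the window works → until fails.

False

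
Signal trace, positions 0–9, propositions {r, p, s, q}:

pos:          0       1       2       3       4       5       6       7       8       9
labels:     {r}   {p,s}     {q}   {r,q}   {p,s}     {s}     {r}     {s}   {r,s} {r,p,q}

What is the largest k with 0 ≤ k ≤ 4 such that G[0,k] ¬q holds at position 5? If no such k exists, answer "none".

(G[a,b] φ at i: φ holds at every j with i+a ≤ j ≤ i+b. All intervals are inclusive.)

3

¬q must hold from j=5 onward; find where it first fails.
  j=5: holds
  j=6: holds
  j=7: holds
  j=8: holds
  j=9: fails
Holds on [5,8], so largest k = 3.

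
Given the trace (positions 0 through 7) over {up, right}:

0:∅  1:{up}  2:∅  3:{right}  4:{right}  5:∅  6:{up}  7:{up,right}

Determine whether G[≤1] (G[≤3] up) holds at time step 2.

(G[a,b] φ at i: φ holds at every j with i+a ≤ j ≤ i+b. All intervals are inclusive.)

Does not hold

Check G[≤3] up at every j in [2,3]:
  j=2: fails at 2
  j=3: fails at 3
Fails at j=2 → formula fails.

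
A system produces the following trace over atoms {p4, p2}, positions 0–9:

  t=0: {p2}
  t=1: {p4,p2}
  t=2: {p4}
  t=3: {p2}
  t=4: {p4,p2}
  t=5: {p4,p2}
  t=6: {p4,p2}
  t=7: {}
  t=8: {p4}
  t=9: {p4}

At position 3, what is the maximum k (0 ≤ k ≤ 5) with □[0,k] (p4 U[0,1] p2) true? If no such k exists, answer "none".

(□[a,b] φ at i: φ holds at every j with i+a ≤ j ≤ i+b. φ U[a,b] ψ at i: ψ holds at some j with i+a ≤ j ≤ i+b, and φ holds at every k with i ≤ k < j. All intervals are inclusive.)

(p4 U[0,1] p2) must hold from j=3 onward; find where it first fails.
  j=3: holds
  j=4: holds
  j=5: holds
  j=6: holds
  j=7: fails
Holds on [3,6], so largest k = 3.

3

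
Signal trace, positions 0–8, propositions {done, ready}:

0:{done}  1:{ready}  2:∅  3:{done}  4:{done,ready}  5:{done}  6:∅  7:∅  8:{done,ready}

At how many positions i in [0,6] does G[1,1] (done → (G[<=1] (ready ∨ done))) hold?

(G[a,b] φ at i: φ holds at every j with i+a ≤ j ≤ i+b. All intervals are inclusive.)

Evaluate at each i in [0,6]:
  i=0: ✓ (all of [1,1])
  i=1: ✓ (all of [2,2])
  i=2: ✓ (all of [3,3])
  i=3: ✓ (all of [4,4])
  i=4: ✗ (fails at j=5)
  i=5: ✓ (all of [6,6])
  i=6: ✓ (all of [7,7])
Positions where it holds: {0, 1, 2, 3, 5, 6} → 6.

6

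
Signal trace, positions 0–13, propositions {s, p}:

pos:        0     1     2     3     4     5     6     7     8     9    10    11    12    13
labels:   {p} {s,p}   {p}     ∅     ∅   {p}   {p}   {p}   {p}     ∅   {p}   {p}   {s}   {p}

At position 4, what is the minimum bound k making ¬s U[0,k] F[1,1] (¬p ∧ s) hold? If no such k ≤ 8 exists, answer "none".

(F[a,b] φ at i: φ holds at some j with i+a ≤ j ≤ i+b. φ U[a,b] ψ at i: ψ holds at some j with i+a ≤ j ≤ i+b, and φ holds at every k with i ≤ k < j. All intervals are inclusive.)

Need earliest j ≥ 4 with F[1,1] (¬p ∧ s), and ¬s at every k in [4,j-1].
  j=4: rhs fails.
  j=5: rhs fails.
  j=6: rhs fails.
  j=7: rhs fails.
  j=8: rhs fails.
  j=9: rhs fails.
  j=10: rhs fails.
  j=11: rhs holds; lhs holds on [4,10]. k = 7.

7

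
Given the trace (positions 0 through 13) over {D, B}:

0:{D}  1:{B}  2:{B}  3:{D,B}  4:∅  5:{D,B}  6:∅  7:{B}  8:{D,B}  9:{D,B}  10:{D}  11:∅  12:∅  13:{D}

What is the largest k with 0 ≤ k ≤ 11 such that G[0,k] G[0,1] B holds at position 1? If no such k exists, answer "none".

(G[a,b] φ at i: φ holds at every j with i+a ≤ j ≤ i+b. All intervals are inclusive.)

G[0,1] B must hold from j=1 onward; find where it first fails.
  j=1: holds
  j=2: holds
  j=3: fails
Holds on [1,2], so largest k = 1.

1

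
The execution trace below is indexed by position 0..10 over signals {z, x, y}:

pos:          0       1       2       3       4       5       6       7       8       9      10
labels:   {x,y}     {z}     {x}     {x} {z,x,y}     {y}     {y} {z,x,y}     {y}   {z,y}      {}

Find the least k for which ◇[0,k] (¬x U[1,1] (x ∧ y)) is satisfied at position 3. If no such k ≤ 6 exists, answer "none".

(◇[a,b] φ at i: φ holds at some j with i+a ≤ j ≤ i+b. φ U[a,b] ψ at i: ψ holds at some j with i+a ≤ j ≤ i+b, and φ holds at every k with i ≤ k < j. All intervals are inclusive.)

3

Scan j = 3,4,… for (¬x U[1,1] (x ∧ y)):
  j=3: fails
  j=4: fails
  j=5: fails
  j=6: holds
First hit at j=6, so smallest k = 6-3 = 3.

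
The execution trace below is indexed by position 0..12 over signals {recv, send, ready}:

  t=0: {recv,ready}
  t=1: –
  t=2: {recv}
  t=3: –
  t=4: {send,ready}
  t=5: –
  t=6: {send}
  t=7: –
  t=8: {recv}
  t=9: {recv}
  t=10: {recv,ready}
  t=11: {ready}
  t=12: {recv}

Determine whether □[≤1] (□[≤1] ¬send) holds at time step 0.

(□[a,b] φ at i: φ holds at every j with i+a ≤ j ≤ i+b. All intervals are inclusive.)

Holds

Check □[≤1] ¬send at every j in [0,1]:
  j=0: holds on [0,1]
  j=1: holds on [1,2]
All positions satisfy it → formula holds.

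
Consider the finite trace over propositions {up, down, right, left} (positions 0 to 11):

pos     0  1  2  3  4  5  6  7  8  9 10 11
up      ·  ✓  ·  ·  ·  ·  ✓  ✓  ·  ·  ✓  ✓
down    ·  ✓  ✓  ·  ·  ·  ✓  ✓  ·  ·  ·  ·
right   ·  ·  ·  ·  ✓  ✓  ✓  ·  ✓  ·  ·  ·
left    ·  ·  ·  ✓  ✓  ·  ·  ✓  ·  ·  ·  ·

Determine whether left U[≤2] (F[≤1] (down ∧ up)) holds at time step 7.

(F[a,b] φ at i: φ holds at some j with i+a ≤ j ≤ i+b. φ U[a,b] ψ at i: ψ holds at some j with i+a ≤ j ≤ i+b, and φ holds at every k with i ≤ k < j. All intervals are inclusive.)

Yes

Need some j in [7,9] with F[≤1] (down ∧ up), and left at every k in [7,j-1].
  j=7: F[≤1] (down ∧ up) holds; no prefix to check → satisfied.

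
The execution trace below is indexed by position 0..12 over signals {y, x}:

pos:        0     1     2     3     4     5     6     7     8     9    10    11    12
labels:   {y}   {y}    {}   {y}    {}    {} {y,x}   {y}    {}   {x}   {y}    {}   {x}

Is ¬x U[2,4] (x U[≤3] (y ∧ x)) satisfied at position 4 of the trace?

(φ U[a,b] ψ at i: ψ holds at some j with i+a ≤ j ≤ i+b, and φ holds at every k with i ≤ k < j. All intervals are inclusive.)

Yes

Need some j in [6,8] with (x U[≤3] (y ∧ x)), and ¬x at every k in [4,j-1].
  j=6: (x U[≤3] (y ∧ x)) holds; ¬x holds at every k in [4,5] → satisfied.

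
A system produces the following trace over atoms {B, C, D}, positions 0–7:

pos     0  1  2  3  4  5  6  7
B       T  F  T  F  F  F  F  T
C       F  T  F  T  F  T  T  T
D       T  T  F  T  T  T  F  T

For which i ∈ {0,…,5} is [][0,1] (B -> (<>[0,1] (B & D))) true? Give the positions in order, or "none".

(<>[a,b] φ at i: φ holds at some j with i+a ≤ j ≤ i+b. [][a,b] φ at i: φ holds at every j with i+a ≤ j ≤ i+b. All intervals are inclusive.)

Evaluate at each i in [0,5]:
  i=0: ✓ (all of [0,1])
  i=1: ✗ (fails at j=2)
  i=2: ✗ (fails at j=2)
  i=3: ✓ (all of [3,4])
  i=4: ✓ (all of [4,5])
  i=5: ✓ (all of [5,6])

0, 3, 4, 5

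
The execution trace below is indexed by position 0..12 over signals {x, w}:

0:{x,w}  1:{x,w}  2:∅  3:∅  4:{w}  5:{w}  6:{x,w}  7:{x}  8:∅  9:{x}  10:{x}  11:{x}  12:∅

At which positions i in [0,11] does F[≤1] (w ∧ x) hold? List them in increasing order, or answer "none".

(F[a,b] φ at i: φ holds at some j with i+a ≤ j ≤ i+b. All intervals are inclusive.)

Evaluate at each i in [0,11]:
  i=0: ✓ (witness j=0)
  i=1: ✓ (witness j=1)
  i=2: ✗ (none in [2,3])
  i=3: ✗ (none in [3,4])
  i=4: ✗ (none in [4,5])
  i=5: ✓ (witness j=6)
  i=6: ✓ (witness j=6)
  i=7: ✗ (none in [7,8])
  i=8: ✗ (none in [8,9])
  i=9: ✗ (none in [9,10])
  i=10: ✗ (none in [10,11])
  i=11: ✗ (none in [11,12])

0, 1, 5, 6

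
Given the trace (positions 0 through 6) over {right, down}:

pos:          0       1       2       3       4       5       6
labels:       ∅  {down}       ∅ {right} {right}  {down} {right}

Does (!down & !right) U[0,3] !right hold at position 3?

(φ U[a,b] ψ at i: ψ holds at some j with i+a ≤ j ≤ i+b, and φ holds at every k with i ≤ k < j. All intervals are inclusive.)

Need some j in [3,6] with !right, and (!down & !right) at every k in [3,j-1].
  j=3: !right false.
  j=4: !right false.
  j=5: !right holds, but (!down & !right) fails at k=3 → not this j.
  j=6: !right false.
No j in the window works → until fails.

No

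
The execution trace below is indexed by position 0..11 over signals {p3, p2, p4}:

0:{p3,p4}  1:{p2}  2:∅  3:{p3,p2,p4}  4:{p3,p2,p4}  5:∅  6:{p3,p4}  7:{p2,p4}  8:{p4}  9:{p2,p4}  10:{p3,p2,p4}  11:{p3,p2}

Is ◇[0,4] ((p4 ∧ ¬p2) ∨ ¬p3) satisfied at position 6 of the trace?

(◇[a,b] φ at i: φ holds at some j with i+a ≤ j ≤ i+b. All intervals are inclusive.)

Check ((p4 ∧ ¬p2) ∨ ¬p3) at each j in [6,10]:
  j=6: true
  j=7: true
  j=8: true
  j=9: true
  j=10: false
Found at j=6 → formula holds.

Yes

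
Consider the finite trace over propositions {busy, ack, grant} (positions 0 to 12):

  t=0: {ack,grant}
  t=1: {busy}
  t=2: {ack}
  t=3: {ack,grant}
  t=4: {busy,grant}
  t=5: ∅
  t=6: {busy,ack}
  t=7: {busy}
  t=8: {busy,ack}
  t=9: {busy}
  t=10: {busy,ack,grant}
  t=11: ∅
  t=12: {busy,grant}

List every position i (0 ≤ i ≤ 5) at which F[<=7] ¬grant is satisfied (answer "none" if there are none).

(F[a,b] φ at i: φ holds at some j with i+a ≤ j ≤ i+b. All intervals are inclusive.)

Evaluate at each i in [0,5]:
  i=0: ✓ (witness j=1)
  i=1: ✓ (witness j=1)
  i=2: ✓ (witness j=2)
  i=3: ✓ (witness j=5)
  i=4: ✓ (witness j=5)
  i=5: ✓ (witness j=5)

0, 1, 2, 3, 4, 5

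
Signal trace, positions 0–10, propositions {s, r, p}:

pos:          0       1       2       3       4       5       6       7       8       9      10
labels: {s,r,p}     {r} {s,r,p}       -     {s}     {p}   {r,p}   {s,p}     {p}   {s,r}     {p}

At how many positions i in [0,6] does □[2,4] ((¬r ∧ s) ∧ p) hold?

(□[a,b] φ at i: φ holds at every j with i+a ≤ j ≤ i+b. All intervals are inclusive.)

0

Evaluate at each i in [0,6]:
  i=0: ✗ (fails at j=2)
  i=1: ✗ (fails at j=3)
  i=2: ✗ (fails at j=4)
  i=3: ✗ (fails at j=5)
  i=4: ✗ (fails at j=6)
  i=5: ✗ (fails at j=8)
  i=6: ✗ (fails at j=8)
Positions where it holds: {} → 0.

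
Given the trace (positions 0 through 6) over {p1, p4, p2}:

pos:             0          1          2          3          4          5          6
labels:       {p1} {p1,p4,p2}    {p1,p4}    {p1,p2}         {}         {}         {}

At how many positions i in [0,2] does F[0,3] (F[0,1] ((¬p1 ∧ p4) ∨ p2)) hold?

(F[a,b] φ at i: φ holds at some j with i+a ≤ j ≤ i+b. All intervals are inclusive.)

Evaluate at each i in [0,2]:
  i=0: ✓ (witness j=0)
  i=1: ✓ (witness j=1)
  i=2: ✓ (witness j=2)
Positions where it holds: {0, 1, 2} → 3.

3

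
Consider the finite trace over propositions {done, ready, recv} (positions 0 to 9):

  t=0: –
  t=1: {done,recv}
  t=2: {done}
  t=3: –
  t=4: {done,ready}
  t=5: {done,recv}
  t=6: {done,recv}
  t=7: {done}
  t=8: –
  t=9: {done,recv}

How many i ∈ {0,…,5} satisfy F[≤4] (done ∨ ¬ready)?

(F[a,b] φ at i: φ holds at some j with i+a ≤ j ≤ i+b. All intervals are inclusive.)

Evaluate at each i in [0,5]:
  i=0: ✓ (witness j=0)
  i=1: ✓ (witness j=1)
  i=2: ✓ (witness j=2)
  i=3: ✓ (witness j=3)
  i=4: ✓ (witness j=4)
  i=5: ✓ (witness j=5)
Positions where it holds: {0, 1, 2, 3, 4, 5} → 6.

6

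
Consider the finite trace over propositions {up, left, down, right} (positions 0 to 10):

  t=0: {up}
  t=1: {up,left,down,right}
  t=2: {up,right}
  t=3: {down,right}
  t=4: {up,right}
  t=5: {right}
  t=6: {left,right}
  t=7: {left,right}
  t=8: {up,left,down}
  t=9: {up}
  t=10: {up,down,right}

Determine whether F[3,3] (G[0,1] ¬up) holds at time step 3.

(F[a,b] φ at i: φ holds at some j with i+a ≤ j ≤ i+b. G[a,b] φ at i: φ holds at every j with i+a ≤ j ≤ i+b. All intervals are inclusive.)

Check G[0,1] ¬up at each j in [6,6]:
  j=6: holds on [6,7]
Found at j=6 → formula holds.

Holds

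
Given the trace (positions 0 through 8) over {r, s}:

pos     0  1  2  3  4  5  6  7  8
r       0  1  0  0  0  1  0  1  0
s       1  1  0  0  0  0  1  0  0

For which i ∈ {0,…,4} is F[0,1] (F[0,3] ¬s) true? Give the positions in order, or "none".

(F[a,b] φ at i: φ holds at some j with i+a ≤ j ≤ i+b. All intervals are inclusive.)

0, 1, 2, 3, 4

Evaluate at each i in [0,4]:
  i=0: ✓ (witness j=0)
  i=1: ✓ (witness j=1)
  i=2: ✓ (witness j=2)
  i=3: ✓ (witness j=3)
  i=4: ✓ (witness j=4)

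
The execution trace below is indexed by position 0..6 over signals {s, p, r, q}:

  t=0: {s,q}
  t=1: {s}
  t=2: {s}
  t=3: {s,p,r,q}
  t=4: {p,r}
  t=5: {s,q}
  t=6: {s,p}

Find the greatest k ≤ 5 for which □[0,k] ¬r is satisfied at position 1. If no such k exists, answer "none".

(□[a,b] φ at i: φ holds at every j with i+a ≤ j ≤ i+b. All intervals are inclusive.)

1

¬r must hold from j=1 onward; find where it first fails.
  j=1: holds
  j=2: holds
  j=3: fails
Holds on [1,2], so largest k = 1.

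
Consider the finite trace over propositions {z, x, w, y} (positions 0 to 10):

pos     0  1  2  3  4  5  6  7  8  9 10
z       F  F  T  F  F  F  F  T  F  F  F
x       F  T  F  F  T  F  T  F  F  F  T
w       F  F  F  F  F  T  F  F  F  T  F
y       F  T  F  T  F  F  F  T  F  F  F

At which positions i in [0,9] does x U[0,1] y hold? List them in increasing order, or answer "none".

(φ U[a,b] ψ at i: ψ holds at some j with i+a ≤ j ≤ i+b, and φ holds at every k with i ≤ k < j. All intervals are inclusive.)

1, 3, 6, 7

Evaluate at each i in [0,9]:
  i=0: ✗ (lhs fails at k=0 before rhs at j=1)
  i=1: ✓ (rhs at j=1)
  i=2: ✗ (lhs fails at k=2 before rhs at j=3)
  i=3: ✓ (rhs at j=3)
  i=4: ✗ (no rhs in [4,5])
  i=5: ✗ (no rhs in [5,6])
  i=6: ✓ (rhs at j=7; lhs holds on [6,6])
  i=7: ✓ (rhs at j=7)
  i=8: ✗ (no rhs in [8,9])
  i=9: ✗ (no rhs in [9,10])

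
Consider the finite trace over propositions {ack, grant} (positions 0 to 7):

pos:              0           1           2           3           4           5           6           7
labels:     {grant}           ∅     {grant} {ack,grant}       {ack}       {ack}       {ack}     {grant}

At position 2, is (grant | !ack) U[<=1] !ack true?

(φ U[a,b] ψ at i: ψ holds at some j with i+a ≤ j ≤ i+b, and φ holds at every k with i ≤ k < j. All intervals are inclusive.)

Holds

Need some j in [2,3] with !ack, and (grant | !ack) at every k in [2,j-1].
  j=2: !ack holds; no prefix to check → satisfied.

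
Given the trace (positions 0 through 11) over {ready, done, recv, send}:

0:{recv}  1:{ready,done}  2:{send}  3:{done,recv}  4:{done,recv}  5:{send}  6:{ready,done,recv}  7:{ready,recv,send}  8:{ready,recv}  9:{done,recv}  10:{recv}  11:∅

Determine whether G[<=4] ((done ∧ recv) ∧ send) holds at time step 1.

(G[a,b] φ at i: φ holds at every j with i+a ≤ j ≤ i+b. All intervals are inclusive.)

False

Check ((done ∧ recv) ∧ send) at every j in [1,5]:
  j=1: false
  j=2: false
  j=3: false
  j=4: false
  j=5: false
Fails at j=1 → formula fails.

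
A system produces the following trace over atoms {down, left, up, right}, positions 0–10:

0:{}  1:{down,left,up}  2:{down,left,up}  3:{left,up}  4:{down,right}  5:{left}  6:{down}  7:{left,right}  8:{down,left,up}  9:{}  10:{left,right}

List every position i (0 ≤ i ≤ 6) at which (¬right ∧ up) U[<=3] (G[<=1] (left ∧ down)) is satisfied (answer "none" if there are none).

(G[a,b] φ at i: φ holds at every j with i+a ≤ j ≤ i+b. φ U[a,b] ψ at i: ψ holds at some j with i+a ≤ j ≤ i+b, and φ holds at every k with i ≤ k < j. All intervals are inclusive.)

1

Evaluate at each i in [0,6]:
  i=0: ✗ (lhs fails at k=0 before rhs at j=1)
  i=1: ✓ (rhs at j=1)
  i=2: ✗ (no rhs in [2,5])
  i=3: ✗ (no rhs in [3,6])
  i=4: ✗ (no rhs in [4,7])
  i=5: ✗ (no rhs in [5,8])
  i=6: ✗ (no rhs in [6,9])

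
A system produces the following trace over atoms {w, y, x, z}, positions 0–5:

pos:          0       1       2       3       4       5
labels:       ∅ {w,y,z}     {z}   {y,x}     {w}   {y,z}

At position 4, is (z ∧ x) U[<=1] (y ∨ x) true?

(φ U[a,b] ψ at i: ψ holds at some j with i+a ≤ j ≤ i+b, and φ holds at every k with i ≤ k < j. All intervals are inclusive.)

Need some j in [4,5] with (y ∨ x), and (z ∧ x) at every k in [4,j-1].
  j=4: (y ∨ x) false.
  j=5: (y ∨ x) holds, but (z ∧ x) fails at k=4 → not this j.
No j in the window works → until fails.

No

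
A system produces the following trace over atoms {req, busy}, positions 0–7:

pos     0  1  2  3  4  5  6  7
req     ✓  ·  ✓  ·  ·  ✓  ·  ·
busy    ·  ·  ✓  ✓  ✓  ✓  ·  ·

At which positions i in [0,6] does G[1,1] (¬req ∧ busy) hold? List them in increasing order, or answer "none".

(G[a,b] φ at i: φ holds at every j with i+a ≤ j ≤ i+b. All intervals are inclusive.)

2, 3

Evaluate at each i in [0,6]:
  i=0: ✗ (fails at j=1)
  i=1: ✗ (fails at j=2)
  i=2: ✓ (all of [3,3])
  i=3: ✓ (all of [4,4])
  i=4: ✗ (fails at j=5)
  i=5: ✗ (fails at j=6)
  i=6: ✗ (fails at j=7)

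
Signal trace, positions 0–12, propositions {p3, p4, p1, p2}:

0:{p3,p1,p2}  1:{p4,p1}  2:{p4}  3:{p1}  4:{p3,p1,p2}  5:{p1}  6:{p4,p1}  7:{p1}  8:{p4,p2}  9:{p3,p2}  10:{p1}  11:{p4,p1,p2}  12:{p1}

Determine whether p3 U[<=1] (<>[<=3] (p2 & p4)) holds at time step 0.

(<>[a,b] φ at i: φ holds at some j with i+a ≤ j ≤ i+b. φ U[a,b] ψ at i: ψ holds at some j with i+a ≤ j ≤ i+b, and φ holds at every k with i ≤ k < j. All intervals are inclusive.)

Need some j in [0,1] with <>[<=3] (p2 & p4), and p3 at every k in [0,j-1].
  j=0: <>[<=3] (p2 & p4) — fails (none in [0,3]).
  j=1: <>[<=3] (p2 & p4) — fails (none in [1,4]).
No j in the window works → until fails.

False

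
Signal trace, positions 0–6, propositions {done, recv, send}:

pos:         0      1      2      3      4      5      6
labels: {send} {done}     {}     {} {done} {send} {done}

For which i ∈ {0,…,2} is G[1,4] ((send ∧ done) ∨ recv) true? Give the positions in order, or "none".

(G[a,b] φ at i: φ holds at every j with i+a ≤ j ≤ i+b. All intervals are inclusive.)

Evaluate at each i in [0,2]:
  i=0: ✗ (fails at j=1)
  i=1: ✗ (fails at j=2)
  i=2: ✗ (fails at j=3)

none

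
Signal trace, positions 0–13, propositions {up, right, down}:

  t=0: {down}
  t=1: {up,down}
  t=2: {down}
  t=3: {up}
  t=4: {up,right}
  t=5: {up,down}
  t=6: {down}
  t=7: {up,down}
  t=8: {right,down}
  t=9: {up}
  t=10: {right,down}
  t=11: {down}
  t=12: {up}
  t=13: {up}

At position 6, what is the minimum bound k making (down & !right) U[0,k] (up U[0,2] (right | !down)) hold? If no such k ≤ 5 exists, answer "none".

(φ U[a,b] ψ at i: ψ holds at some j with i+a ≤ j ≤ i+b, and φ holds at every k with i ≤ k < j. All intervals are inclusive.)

Need earliest j ≥ 6 with (up U[0,2] (right | !down)), and (down & !right) at every k in [6,j-1].
  j=6: rhs fails.
  j=7: rhs holds; lhs holds on [6,6]. k = 1.

1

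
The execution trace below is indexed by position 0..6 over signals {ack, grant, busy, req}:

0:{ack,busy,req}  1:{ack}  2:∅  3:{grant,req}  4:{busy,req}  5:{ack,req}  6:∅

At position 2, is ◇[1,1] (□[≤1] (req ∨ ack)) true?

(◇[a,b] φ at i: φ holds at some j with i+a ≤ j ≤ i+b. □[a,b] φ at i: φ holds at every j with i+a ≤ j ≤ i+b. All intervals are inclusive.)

Check □[≤1] (req ∨ ack) at each j in [3,3]:
  j=3: holds on [3,4]
Found at j=3 → formula holds.

Yes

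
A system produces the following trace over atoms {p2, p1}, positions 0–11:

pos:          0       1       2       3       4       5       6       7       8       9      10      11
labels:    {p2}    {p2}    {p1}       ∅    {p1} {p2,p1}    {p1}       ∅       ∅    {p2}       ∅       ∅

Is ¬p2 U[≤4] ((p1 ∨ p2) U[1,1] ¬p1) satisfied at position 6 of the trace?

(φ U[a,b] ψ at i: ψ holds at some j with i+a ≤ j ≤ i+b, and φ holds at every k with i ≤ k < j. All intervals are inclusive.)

Need some j in [6,10] with ((p1 ∨ p2) U[1,1] ¬p1), and ¬p2 at every k in [6,j-1].
  j=6: ((p1 ∨ p2) U[1,1] ¬p1) holds; no prefix to check → satisfied.

Yes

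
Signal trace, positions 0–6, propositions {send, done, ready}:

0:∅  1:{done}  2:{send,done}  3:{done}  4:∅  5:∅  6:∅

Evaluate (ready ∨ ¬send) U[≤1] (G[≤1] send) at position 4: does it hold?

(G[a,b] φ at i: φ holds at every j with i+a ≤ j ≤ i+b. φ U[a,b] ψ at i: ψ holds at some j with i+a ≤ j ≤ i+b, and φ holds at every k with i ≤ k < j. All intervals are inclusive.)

Need some j in [4,5] with G[≤1] send, and (ready ∨ ¬send) at every k in [4,j-1].
  j=4: G[≤1] send — fails at 4.
  j=5: G[≤1] send — fails at 5.
No j in the window works → until fails.

Does not hold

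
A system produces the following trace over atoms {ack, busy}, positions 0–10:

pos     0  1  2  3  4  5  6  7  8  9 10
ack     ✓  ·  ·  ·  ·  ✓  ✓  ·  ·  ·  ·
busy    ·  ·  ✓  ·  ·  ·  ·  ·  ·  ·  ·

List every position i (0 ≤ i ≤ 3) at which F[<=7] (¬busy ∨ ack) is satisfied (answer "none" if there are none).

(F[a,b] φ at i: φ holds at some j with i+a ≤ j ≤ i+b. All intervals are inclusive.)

0, 1, 2, 3

Evaluate at each i in [0,3]:
  i=0: ✓ (witness j=0)
  i=1: ✓ (witness j=1)
  i=2: ✓ (witness j=3)
  i=3: ✓ (witness j=3)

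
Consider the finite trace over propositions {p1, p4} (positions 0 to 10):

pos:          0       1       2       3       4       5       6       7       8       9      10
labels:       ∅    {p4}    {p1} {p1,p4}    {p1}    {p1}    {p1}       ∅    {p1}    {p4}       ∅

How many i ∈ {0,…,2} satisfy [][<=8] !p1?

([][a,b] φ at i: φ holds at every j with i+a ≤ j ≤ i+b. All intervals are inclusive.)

0

Evaluate at each i in [0,2]:
  i=0: ✗ (fails at j=2)
  i=1: ✗ (fails at j=2)
  i=2: ✗ (fails at j=2)
Positions where it holds: {} → 0.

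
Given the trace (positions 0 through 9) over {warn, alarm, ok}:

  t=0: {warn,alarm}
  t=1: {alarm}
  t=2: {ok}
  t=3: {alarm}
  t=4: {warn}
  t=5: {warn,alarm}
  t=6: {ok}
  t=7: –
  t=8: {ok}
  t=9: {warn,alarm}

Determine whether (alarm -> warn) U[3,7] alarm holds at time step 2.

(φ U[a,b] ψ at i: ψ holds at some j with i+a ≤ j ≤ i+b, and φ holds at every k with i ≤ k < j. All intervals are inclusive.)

Need some j in [5,9] with alarm, and (alarm -> warn) at every k in [2,j-1].
  j=5: alarm holds, but (alarm -> warn) fails at k=3 → not this j.
  j=6: alarm false.
  j=7: alarm false.
  j=8: alarm false.
  j=9: alarm holds, but (alarm -> warn) fails at k=3 → not this j.
No j in the window works → until fails.

False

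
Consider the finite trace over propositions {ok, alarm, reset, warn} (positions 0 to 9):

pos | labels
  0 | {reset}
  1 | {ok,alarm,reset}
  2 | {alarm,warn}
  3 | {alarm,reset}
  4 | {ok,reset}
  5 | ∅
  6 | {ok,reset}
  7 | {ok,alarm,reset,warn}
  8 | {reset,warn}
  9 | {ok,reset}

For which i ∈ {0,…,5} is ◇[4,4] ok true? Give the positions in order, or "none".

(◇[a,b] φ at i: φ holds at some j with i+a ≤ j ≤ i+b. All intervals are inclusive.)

Evaluate at each i in [0,5]:
  i=0: ✓ (witness j=4)
  i=1: ✗ (none in [5,5])
  i=2: ✓ (witness j=6)
  i=3: ✓ (witness j=7)
  i=4: ✗ (none in [8,8])
  i=5: ✓ (witness j=9)

0, 2, 3, 5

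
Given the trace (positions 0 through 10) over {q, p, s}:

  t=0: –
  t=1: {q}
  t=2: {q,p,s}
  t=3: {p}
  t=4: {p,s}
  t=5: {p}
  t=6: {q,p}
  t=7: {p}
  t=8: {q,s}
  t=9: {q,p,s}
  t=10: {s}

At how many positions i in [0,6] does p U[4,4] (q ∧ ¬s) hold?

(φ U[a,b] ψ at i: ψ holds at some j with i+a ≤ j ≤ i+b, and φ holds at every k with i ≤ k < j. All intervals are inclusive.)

1

Evaluate at each i in [0,6]:
  i=0: ✗ (no rhs in [4,4])
  i=1: ✗ (no rhs in [5,5])
  i=2: ✓ (rhs at j=6; lhs holds on [2,5])
  i=3: ✗ (no rhs in [7,7])
  i=4: ✗ (no rhs in [8,8])
  i=5: ✗ (no rhs in [9,9])
  i=6: ✗ (no rhs in [10,10])
Positions where it holds: {2} → 1.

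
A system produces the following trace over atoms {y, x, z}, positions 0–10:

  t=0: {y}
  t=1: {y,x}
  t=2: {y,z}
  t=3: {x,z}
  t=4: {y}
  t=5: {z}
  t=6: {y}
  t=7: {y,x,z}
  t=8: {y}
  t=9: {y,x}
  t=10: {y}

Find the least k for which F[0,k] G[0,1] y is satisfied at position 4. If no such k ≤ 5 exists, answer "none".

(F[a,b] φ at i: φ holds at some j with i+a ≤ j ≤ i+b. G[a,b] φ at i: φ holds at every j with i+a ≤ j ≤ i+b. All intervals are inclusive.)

Scan j = 4,5,… for G[0,1] y:
  j=4: fails
  j=5: fails
  j=6: holds
First hit at j=6, so smallest k = 6-4 = 2.

2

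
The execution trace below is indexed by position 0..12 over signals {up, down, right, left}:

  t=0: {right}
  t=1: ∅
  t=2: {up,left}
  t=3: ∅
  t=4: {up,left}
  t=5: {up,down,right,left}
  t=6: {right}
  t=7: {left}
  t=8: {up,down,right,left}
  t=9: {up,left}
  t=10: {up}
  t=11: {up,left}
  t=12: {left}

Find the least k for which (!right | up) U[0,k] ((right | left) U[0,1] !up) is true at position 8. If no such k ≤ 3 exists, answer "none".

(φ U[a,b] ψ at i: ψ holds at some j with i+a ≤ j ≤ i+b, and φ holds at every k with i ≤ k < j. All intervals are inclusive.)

3

Need earliest j ≥ 8 with ((right | left) U[0,1] !up), and (!right | up) at every k in [8,j-1].
  j=8: rhs fails.
  j=9: rhs fails.
  j=10: rhs fails.
  j=11: rhs holds; lhs holds on [8,10]. k = 3.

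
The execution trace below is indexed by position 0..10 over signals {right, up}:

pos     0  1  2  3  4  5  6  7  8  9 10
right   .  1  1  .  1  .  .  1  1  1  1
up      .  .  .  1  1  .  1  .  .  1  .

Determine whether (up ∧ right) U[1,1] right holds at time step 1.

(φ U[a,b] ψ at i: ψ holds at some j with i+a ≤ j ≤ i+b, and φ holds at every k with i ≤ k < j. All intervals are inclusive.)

False

Need some j in [2,2] with right, and (up ∧ right) at every k in [1,j-1].
  j=2: right holds, but (up ∧ right) fails at k=1 → not this j.
No j in the window works → until fails.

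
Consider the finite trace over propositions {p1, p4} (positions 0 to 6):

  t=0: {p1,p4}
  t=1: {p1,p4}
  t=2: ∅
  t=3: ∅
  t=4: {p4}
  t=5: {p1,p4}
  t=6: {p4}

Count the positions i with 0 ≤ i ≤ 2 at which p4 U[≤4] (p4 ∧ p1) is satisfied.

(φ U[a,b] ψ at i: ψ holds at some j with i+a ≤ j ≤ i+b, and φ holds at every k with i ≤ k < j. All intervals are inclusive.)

Evaluate at each i in [0,2]:
  i=0: ✓ (rhs at j=0)
  i=1: ✓ (rhs at j=1)
  i=2: ✗ (lhs fails at k=2 before rhs at j=5)
Positions where it holds: {0, 1} → 2.

2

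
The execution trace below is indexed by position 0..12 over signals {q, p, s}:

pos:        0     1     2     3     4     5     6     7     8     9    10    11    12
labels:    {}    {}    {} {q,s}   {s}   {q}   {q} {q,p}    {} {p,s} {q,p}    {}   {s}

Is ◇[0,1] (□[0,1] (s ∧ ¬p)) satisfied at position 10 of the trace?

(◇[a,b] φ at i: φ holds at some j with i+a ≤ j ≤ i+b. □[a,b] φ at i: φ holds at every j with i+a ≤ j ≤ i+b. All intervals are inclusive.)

No

Check □[0,1] (s ∧ ¬p) at each j in [10,11]:
  j=10: fails at 10
  j=11: fails at 11
No position in the window satisfies it → formula fails.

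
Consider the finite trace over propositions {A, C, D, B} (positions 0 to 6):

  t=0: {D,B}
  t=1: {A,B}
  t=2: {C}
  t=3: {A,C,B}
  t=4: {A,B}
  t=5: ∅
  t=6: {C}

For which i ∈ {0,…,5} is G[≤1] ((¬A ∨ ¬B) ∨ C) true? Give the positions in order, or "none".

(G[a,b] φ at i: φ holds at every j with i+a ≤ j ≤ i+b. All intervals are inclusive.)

Evaluate at each i in [0,5]:
  i=0: ✗ (fails at j=1)
  i=1: ✗ (fails at j=1)
  i=2: ✓ (all of [2,3])
  i=3: ✗ (fails at j=4)
  i=4: ✗ (fails at j=4)
  i=5: ✓ (all of [5,6])

2, 5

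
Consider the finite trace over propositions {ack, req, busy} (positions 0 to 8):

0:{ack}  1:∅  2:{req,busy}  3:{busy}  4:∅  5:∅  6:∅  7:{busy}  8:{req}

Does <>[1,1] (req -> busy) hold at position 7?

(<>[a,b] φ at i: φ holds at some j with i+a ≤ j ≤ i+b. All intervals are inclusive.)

No

Check (req -> busy) at each j in [8,8]:
  j=8: false
No position in the window satisfies it → formula fails.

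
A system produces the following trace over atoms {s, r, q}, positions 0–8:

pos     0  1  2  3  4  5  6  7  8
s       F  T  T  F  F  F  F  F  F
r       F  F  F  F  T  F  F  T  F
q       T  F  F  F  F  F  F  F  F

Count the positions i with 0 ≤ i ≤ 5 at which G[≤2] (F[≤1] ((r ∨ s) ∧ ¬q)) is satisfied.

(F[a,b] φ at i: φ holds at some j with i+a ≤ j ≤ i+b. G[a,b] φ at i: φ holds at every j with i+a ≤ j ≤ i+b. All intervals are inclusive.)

3

Evaluate at each i in [0,5]:
  i=0: ✓ (all of [0,2])
  i=1: ✓ (all of [1,3])
  i=2: ✓ (all of [2,4])
  i=3: ✗ (fails at j=5)
  i=4: ✗ (fails at j=5)
  i=5: ✗ (fails at j=5)
Positions where it holds: {0, 1, 2} → 3.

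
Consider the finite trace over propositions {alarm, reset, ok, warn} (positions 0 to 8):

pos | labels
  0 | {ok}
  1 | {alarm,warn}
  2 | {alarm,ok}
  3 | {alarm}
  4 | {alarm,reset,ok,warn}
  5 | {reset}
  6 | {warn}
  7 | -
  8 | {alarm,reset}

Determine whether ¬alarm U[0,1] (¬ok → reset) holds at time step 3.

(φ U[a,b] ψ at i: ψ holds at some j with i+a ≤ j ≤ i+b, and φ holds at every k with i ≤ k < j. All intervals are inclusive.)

No

Need some j in [3,4] with (¬ok → reset), and ¬alarm at every k in [3,j-1].
  j=3: (¬ok → reset) false.
  j=4: (¬ok → reset) holds, but ¬alarm fails at k=3 → not this j.
No j in the window works → until fails.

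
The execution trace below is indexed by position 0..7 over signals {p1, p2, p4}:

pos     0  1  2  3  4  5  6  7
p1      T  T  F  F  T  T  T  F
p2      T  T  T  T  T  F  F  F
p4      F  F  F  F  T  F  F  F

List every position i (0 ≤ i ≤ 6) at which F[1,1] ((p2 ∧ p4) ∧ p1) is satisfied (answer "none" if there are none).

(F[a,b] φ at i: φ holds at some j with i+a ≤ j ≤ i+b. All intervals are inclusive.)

Evaluate at each i in [0,6]:
  i=0: ✗ (none in [1,1])
  i=1: ✗ (none in [2,2])
  i=2: ✗ (none in [3,3])
  i=3: ✓ (witness j=4)
  i=4: ✗ (none in [5,5])
  i=5: ✗ (none in [6,6])
  i=6: ✗ (none in [7,7])

3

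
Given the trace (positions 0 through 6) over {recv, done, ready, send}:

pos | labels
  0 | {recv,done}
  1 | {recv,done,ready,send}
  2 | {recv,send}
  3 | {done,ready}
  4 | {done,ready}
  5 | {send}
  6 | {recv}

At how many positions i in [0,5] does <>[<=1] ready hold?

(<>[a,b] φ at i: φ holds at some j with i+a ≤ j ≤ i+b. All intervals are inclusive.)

Evaluate at each i in [0,5]:
  i=0: ✓ (witness j=1)
  i=1: ✓ (witness j=1)
  i=2: ✓ (witness j=3)
  i=3: ✓ (witness j=3)
  i=4: ✓ (witness j=4)
  i=5: ✗ (none in [5,6])
Positions where it holds: {0, 1, 2, 3, 4} → 5.

5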